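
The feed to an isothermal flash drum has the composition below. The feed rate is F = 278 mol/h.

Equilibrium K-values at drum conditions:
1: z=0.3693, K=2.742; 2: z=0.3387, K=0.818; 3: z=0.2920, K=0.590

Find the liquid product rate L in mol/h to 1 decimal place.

L = 39.4 mol/h

Material balance + equilibrium reduce to Σ zᵢ(Kᵢ−1)/(1+β(Kᵢ−1)) = 0.
Check two-phase: ΣzᵢKᵢ = 1.4620 > 1 and Σzᵢ/Kᵢ = 1.0437 > 1, so g(0) = 0.4620 > 0 and g(1) = -0.0437 < 0.
Iterate (Newton) starting at β = 0.38:
  β = 0.3800: g = 0.17905, g' = -0.4876 → β = 0.7472
  β = 0.7472: g = 0.03555, g' = -0.3286 → β = 0.8554
  β = 0.8554: g = 0.00094, g' = -0.3129 → β = 0.8584
Converged at β = 0.8584.
Then V = β·F = 0.8584·278 = 238.6 mol/h and L = F − V = 39.4 mol/h.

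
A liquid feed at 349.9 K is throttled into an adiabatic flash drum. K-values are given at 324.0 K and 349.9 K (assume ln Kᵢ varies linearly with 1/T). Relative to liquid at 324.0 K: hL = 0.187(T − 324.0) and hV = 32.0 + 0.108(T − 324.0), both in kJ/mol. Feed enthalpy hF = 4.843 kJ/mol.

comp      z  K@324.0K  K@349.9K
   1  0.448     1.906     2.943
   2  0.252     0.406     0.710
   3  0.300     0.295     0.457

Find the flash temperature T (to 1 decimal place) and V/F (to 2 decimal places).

T = 326.2 K, V/F = 0.14

Adiabatic flash: solve Rachford–Rice at each trial T, then check hF = ψ·hV(T) + (1−ψ)·hL(T).
  T = 324.0 K: K = (1.906, 0.406, 0.295), RR gives ψ = 0.075, H_out = 2.405 kJ/mol
  T = 349.9 K: K = (2.943, 0.710, 0.457), RR gives ψ = 0.725, H_out = 26.570 kJ/mol
  T = 336.9 K: K = (2.386, 0.542, 0.370), RR gives ψ = 0.409, H_out = 15.071 kJ/mol
  T = 330.4 K: K = (2.135, 0.470, 0.331), RR gives ψ = 0.252, H_out = 9.127 kJ/mol
  T = 327.2 K: K = (2.019, 0.437, 0.313), RR gives ψ = 0.168, H_out = 5.923 kJ/mol
  T = 325.6 K: K = (1.962, 0.421, 0.304), RR gives ψ = 0.123, H_out = 4.211 kJ/mol
Linear interpolation between T = 325.6 (H_out = 4.211) and T = 327.2 (H_out = 5.923) on hF = 4.843 gives T ≈ 326.2 K, at which ψ = 0.14.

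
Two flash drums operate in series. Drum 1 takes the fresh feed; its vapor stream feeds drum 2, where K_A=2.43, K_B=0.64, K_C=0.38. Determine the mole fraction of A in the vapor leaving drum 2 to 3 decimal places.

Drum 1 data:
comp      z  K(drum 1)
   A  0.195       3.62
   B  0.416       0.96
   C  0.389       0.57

Drum 1:
Rachford–Rice: g(ψ₁) = Σ zᵢ(Kᵢ−1)/(1+ψ₁(Kᵢ−1)) = 0.
Check two-phase: ΣzᵢKᵢ = 1.327 > 1 and Σzᵢ/Kᵢ = 1.170 > 1, so g(0) = 0.327 > 0 and g(1) = -0.170 < 0.
Newton iteration, ψ₁⁰ = 0.5:
  ψ₁ = 0.500: g = -0.0089, g' = -0.368 → ψ₁ = 0.476
Converged at ψ₁ = 0.476.
Drum-1 compositions:
  A: x = 0.087, y = 0.314
  B: x = 0.424, y = 0.407
  C: x = 0.489, y = 0.279
Drum-2 feed = drum-1 vapor: z₂ = (0.3141, 0.4071, 0.2788).
Drum 2:
Let ψ₂ = V/F and solve Σ zᵢ(Kᵢ−1)/(1+ψ₂(Kᵢ−1)) = 0.
g(0) = ΣzᵢKᵢ − 1 = 0.130 and g(1) = 1 − Σzᵢ/Kᵢ = -0.499, so a root lies in (0, 1).
Newton iteration, ψ₂⁰ = 0.5:
  ψ₂ = 0.500: g = -0.1674, g' = -0.522 → ψ₂ = 0.179
  ψ₂ = 0.179: g = 0.0063, g' = -0.603 → ψ₂ = 0.190
Converged at ψ₂ = 0.190.
  A: x = 0.247, y = 0.600
  B: x = 0.437, y = 0.280
  C: x = 0.316, y = 0.120

y_A (drum 2) = 0.600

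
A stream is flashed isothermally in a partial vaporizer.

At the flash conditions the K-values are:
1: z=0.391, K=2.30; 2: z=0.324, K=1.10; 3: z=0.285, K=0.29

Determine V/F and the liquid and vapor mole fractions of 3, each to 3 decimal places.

V/F = 0.542, x_3 = 0.463, y_3 = 0.134

Iterate (Newton) starting at V/F = 0.5:
  V/F = 0.500: g = 0.0252, g' = -0.591 → V/F = 0.543
  V/F = 0.543: g = -0.0004, g' = -0.610 → V/F = 0.542
Converged at V/F = 0.542.
Compositions from xᵢ = zᵢ/(1+V/F(Kᵢ−1)), yᵢ = Kᵢxᵢ:
  1: x = 0.229, y = 0.528
  2: x = 0.307, y = 0.338
  3: x = 0.463, y = 0.134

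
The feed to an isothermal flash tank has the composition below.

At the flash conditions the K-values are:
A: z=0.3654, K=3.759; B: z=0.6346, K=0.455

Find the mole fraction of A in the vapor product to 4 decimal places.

y_A = 0.6201

Let ψ = V/F and solve Σ zᵢ(Kᵢ−1)/(1+ψ(Kᵢ−1)) = 0.
Check two-phase: ΣzᵢKᵢ = 1.6623 > 1 and Σzᵢ/Kᵢ = 1.4919 > 1, so g(0) = 0.6623 > 0 and g(1) = -0.4919 < 0.
Newton iteration, ψ⁰ = 0.37:
  ψ = 0.3700: g = 0.06566, g' = -0.9768 → ψ = 0.4372
  ψ = 0.4372: g = 0.00289, g' = -0.8963 → ψ = 0.4404
Converged at ψ = 0.4404.
Compositions from xᵢ = zᵢ/(1+ψ(Kᵢ−1)), yᵢ = Kᵢxᵢ:
  A: x = 0.1650, y = 0.6201
  B: x = 0.8350, y = 0.3799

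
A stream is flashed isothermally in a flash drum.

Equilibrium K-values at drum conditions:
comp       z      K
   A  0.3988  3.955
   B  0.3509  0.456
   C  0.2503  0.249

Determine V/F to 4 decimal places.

V/F = 0.4233

Rachford–Rice: g(V/F) = Σ zᵢ(Kᵢ−1)/(1+V/F(Kᵢ−1)) = 0.
Feasibility: ΣzᵢKᵢ = 1.7996, Σzᵢ/Kᵢ = 1.8756 — both > 1, two phases present.
Newton–Raphson from V/F = 0.5:
  V/F = 0.5000: g = -0.08755, g' = -1.1252 → V/F = 0.4222
  V/F = 0.4222: g = 0.00127, g' = -1.1670 → V/F = 0.4233
Converged at V/F = 0.4233.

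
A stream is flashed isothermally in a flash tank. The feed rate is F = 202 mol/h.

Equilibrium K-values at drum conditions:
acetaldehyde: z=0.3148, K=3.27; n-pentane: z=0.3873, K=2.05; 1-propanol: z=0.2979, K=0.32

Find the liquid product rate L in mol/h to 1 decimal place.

L = 34.3 mol/h

Rachford–Rice: g(V/F) = Σ zᵢ(Kᵢ−1)/(1+V/F(Kᵢ−1)) = 0.
Feasibility: ΣzᵢKᵢ = 1.9187, Σzᵢ/Kᵢ = 1.2161 — both > 1, two phases present.
Iterate (Newton) starting at V/F = 0.43:
  V/F = 0.4300: g = 0.35551, g' = -0.8932 → V/F = 0.8280
  V/F = 0.8280: g = 0.00208, g' = -1.0393 → V/F = 0.8300
Converged at V/F = 0.8300.
Then V = V/F·F = 0.8300·202 = 167.7 mol/h and L = F − V = 34.3 mol/h.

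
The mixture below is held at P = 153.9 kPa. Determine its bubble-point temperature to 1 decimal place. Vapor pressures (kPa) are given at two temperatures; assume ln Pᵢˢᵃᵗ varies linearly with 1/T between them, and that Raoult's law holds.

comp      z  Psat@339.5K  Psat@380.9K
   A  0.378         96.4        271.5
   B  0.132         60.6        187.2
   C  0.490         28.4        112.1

Bubble-point temperature: ΣzᵢPᵢˢᵃᵗ(T) = P. Interpolate ln Pᵢˢᵃᵗ = aᵢ + bᵢ/T.
  T = 339.5 K: ΣzᵢPᵢˢᵃᵗ = 58.35 kPa
  T = 380.9 K: ΣzᵢPᵢˢᵃᵗ = 182.27 kPa
  T = 360.2 K: ΣzᵢPᵢˢᵃᵗ = 106.28 kPa
  T = 370.5 K: ΣzᵢPᵢˢᵃᵗ = 139.97 kPa
  T = 375.7 K: ΣzᵢPᵢˢᵃᵗ = 159.99 kPa
  T = 373.1 K: ΣzᵢPᵢˢᵃᵗ = 149.71 kPa
Interpolating between 373.1 K and 375.7 K gives T ≈ 374.2 K.

T = 374.2 K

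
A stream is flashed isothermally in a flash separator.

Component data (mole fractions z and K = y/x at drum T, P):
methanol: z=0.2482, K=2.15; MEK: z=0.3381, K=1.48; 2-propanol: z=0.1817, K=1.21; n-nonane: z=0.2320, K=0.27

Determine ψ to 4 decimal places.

Material balance + equilibrium reduce to Σ zᵢ(Kᵢ−1)/(1+ψ(Kᵢ−1)) = 0.
Feasibility: ΣzᵢKᵢ = 1.3165, Σzᵢ/Kᵢ = 1.3533 — both > 1, two phases present.
Iterate (Newton) starting at ψ = 0.34:
  ψ = 0.3400: g = 0.15506, g' = -0.4529 → ψ = 0.6823
  ψ = 0.6823: g = -0.02189, g' = -0.6442 → ψ = 0.6484
  ψ = 0.6484: g = -0.00069, g' = -0.6049 → ψ = 0.6472
Converged at ψ = 0.6472.

ψ = 0.6472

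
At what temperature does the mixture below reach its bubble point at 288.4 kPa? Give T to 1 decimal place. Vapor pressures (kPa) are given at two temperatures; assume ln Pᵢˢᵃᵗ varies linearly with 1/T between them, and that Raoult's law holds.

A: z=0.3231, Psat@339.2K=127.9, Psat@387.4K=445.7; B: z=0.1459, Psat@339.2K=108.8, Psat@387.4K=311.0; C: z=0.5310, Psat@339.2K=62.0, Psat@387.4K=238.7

Bubble-point temperature: ΣzᵢPᵢˢᵃᵗ(T) = P. Interpolate ln Pᵢˢᵃᵗ = aᵢ + bᵢ/T.
  T = 339.2 K: ΣzᵢPᵢˢᵃᵗ = 90.12 kPa
  T = 387.4 K: ΣzᵢPᵢˢᵃᵗ = 316.13 kPa
  T = 363.3 K: ΣzᵢPᵢˢᵃᵗ = 175.74 kPa
  T = 375.4 K: ΣzᵢPᵢˢᵃᵗ = 238.17 kPa
  T = 381.4 K: ΣzᵢPᵢˢᵃᵗ = 274.99 kPa
  T = 384.4 K: ΣzᵢPᵢˢᵃᵗ = 295.00 kPa
  T = 382.9 K: ΣzᵢPᵢˢᵃᵗ = 284.86 kPa
Interpolating between 382.9 K and 384.4 K gives T ≈ 383.4 K.

T = 383.4 K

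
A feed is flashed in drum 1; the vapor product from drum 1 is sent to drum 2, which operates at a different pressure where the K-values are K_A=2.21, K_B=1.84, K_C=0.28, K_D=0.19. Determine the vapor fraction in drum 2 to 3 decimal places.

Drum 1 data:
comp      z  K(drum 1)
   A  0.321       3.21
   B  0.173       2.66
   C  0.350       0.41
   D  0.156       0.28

V/F (drum 2) = 0.708

Drum 1:
Material balance + equilibrium reduce to Σ zᵢ(Kᵢ−1)/(1+ψ₁(Kᵢ−1)) = 0.
Feasibility: ΣzᵢKᵢ = 1.678, Σzᵢ/Kᵢ = 1.576 — both > 1, two phases present.
Newton iteration, ψ₁⁰ = 0.5:
  ψ₁ = 0.500: g = 0.0255, g' = -0.939 → ψ₁ = 0.527
Converged at ψ₁ = 0.527.
Drum-1 compositions:
  A: x = 0.148, y = 0.476
  B: x = 0.092, y = 0.245
  C: x = 0.508, y = 0.208
  D: x = 0.251, y = 0.070
Drum-2 feed = drum-1 vapor: z₂ = (0.4759, 0.2454, 0.2083, 0.0704).
Drum 2:
Rachford–Rice: g(ψ₂) = Σ zᵢ(Kᵢ−1)/(1+ψ₂(Kᵢ−1)) = 0.
Feasibility: ΣzᵢKᵢ = 1.575, Σzᵢ/Kᵢ = 1.463 — both > 1, two phases present.
Newton–Raphson from ψ₂ = 0.5:
  ψ₂ = 0.500: g = 0.1738, g' = -0.750 → ψ₂ = 0.732
  ψ₂ = 0.732: g = -0.0237, g' = -1.023 → ψ₂ = 0.708
Converged at ψ₂ = 0.708.
  A: x = 0.256, y = 0.567
  B: x = 0.154, y = 0.283
  C: x = 0.425, y = 0.119
  D: x = 0.165, y = 0.031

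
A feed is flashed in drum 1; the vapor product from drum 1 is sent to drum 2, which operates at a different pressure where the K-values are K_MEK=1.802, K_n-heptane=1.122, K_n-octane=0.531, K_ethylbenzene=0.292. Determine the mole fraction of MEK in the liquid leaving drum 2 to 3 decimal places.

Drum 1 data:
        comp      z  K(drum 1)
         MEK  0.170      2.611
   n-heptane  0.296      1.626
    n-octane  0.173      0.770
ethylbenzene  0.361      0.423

Drum 1:
Material balance + equilibrium reduce to Σ zᵢ(Kᵢ−1)/(1+ψ₁(Kᵢ−1)) = 0.
Feasibility: ΣzᵢKᵢ = 1.211, Σzᵢ/Kᵢ = 1.325 — both > 1, two phases present.
Newton–Raphson from ψ₁ = 0.54:
  ψ₁ = 0.540: g = -0.0631, g' = -0.457 → ψ₁ = 0.402
  ψ₁ = 0.402: g = -0.0007, g' = -0.451 → ψ₁ = 0.400
Converged at ψ₁ = 0.400.
Drum-1 compositions:
  MEK: x = 0.103, y = 0.270
  n-heptane: x = 0.237, y = 0.385
  n-octane: x = 0.191, y = 0.147
  ethylbenzene: x = 0.469, y = 0.199
Drum-2 feed = drum-1 vapor: z₂ = (0.2699, 0.3849, 0.1467, 0.1986).
Drum 2:
Rachford–Rice: g(ψ₂) = Σ zᵢ(Kᵢ−1)/(1+ψ₂(Kᵢ−1)) = 0.
Feasibility: ΣzᵢKᵢ = 1.054, Σzᵢ/Kᵢ = 1.449 — both > 1, two phases present.
Newton iteration, ψ₂⁰ = 0.5:
  ψ₂ = 0.500: g = -0.1088, g' = -0.387 → ψ₂ = 0.219
  ψ₂ = 0.219: g = -0.0132, g' = -0.311 → ψ₂ = 0.176
Converged at ψ₂ = 0.176.
  MEK: x = 0.236, y = 0.426
  n-heptane: x = 0.377, y = 0.423
  n-octane: x = 0.160, y = 0.085
  ethylbenzene: x = 0.227, y = 0.066

x_MEK (drum 2) = 0.236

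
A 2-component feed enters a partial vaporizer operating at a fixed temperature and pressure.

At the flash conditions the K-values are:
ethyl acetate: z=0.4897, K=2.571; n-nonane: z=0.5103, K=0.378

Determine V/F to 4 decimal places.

V/F = 0.4625

Material balance + equilibrium reduce to Σ zᵢ(Kᵢ−1)/(1+V/F(Kᵢ−1)) = 0.
Check two-phase: ΣzᵢKᵢ = 1.4519 > 1 and Σzᵢ/Kᵢ = 1.5405 > 1, so g(0) = 0.4519 > 0 and g(1) = -0.5405 < 0.
Binary case is linear: z₁(K₁−1)(1+V/F(K₂−1)) + z₂(K₂−1)(1+V/F(K₁−1)) = 0
⇒ V/F = [z₁(K₁−1)+z₂(K₂−1)] / [−(K₁−1)(K₂−1)] = 0.45191/0.97716 = 0.4625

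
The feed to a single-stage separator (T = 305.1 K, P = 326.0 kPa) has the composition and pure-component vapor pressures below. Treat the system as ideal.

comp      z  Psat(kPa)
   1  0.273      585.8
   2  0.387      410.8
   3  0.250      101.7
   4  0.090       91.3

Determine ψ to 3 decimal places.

Raoult's law: Kᵢ = Pᵢˢᵃᵗ/P = Pᵢˢᵃᵗ/326.0.
  K_1 = 585.8/326.0 = 1.79693, K_2 = 410.8/326.0 = 1.26012, K_3 = 101.7/326.0 = 0.31196, K_4 = 91.3/326.0 = 0.28006
Newton–Raphson from ψ = 0.63:
  ψ = 0.630: g = -0.1909, g' = -0.621 → ψ = 0.323
  ψ = 0.323: g = -0.0396, g' = -0.407 → ψ = 0.225
  ψ = 0.225: g = -0.0014, g' = -0.380 → ψ = 0.222
Converged at ψ = 0.222.

ψ = 0.222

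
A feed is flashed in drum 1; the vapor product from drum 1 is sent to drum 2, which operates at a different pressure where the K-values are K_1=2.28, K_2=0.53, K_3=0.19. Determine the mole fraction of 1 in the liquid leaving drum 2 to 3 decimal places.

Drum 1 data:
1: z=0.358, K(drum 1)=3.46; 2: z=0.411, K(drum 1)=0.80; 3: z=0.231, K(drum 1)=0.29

Drum 1:
Let ψ₁ = V/F and solve Σ zᵢ(Kᵢ−1)/(1+ψ₁(Kᵢ−1)) = 0.
Feasibility: ΣzᵢKᵢ = 1.634, Σzᵢ/Kᵢ = 1.414 — both > 1, two phases present.
Iterate (Newton) starting at ψ₁ = 0.33:
  ψ₁ = 0.330: g = 0.1839, g' = -0.877 → ψ₁ = 0.540
  ψ₁ = 0.540: g = 0.0204, g' = -0.727 → ψ₁ = 0.568
Converged at ψ₁ = 0.568.
Drum-1 compositions:
  1: x = 0.149, y = 0.517
  2: x = 0.464, y = 0.371
  3: x = 0.387, y = 0.112
Drum-2 feed = drum-1 vapor: z₂ = (0.5169, 0.3709, 0.1122).
Drum 2:
Newton iteration, ψ₂⁰ = 0.65:
  ψ₂ = 0.650: g = -0.0819, g' = -0.751 → ψ₂ = 0.541
  ψ₂ = 0.541: g = -0.0046, g' = -0.676 → ψ₂ = 0.534
Converged at ψ₂ = 0.534.
  1: x = 0.307, y = 0.700
  2: x = 0.495, y = 0.262
  3: x = 0.198, y = 0.038

x_1 (drum 2) = 0.307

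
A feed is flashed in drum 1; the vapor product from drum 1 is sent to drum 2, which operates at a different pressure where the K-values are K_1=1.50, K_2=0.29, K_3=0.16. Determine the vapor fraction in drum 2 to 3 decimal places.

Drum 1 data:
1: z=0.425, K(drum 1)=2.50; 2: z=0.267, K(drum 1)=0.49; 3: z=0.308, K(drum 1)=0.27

V/F (drum 2) = 0.450

Drum 1:
Let ψ₁ = V/F and solve Σ zᵢ(Kᵢ−1)/(1+ψ₁(Kᵢ−1)) = 0.
Check two-phase: ΣzᵢKᵢ = 1.276 > 1 and Σzᵢ/Kᵢ = 1.856 > 1, so g(0) = 0.276 > 0 and g(1) = -0.856 < 0.
Iterate (Newton) starting at ψ₁ = 0.63:
  ψ₁ = 0.630: g = -0.2892, g' = -0.966 → ψ₁ = 0.331
  ψ₁ = 0.331: g = -0.0341, g' = -0.813 → ψ₁ = 0.289
Converged at ψ₁ = 0.289.
Drum-1 compositions:
  1: x = 0.296, y = 0.741
  2: x = 0.313, y = 0.153
  3: x = 0.390, y = 0.105
Drum-2 feed = drum-1 vapor: z₂ = (0.7411, 0.1535, 0.1054).
Drum 2:
Material balance + equilibrium reduce to Σ zᵢ(Kᵢ−1)/(1+ψ₂(Kᵢ−1)) = 0.
g(0) = ΣzᵢKᵢ − 1 = 0.173 and g(1) = 1 − Σzᵢ/Kᵢ = -0.682, so a root lies in (0, 1).
Newton–Raphson from ψ₂ = 0.5:
  ψ₂ = 0.500: g = -0.0251, g' = -0.526 → ψ₂ = 0.452
  ψ₂ = 0.452: g = -0.0010, g' = -0.484 → ψ₂ = 0.450
Converged at ψ₂ = 0.450.
  1: x = 0.605, y = 0.907
  2: x = 0.226, y = 0.065
  3: x = 0.169, y = 0.027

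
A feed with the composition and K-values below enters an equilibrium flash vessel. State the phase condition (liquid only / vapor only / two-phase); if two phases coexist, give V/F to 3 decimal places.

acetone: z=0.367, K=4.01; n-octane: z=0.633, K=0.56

two-phase, V/F = 0.624

ΣzᵢKᵢ = 1.826; Σzᵢ/Kᵢ = 1.222.
Both exceed 1, so a two-phase solution exists.
Let ψ = V/F and solve Σ zᵢ(Kᵢ−1)/(1+ψ(Kᵢ−1)) = 0.
Newton iteration, ψ⁰ = 0.5:
  ψ = 0.500: g = 0.0839, g' = -0.731 → ψ = 0.615
  ψ = 0.615: g = 0.0058, g' = -0.640 → ψ = 0.624
Converged at ψ = 0.624.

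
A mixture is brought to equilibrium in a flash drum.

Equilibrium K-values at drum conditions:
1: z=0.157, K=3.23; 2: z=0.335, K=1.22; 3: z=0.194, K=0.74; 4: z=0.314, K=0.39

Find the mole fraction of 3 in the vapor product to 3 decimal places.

y_3 = 0.155

Let β = V/F and solve Σ zᵢ(Kᵢ−1)/(1+β(Kᵢ−1)) = 0.
Feasibility: ΣzᵢKᵢ = 1.182, Σzᵢ/Kᵢ = 1.390 — both > 1, two phases present.
Iterate (Newton) starting at β = 0.65:
  β = 0.650: g = -0.1707, g' = -0.482 → β = 0.296
  β = 0.296: g = -0.0084, g' = -0.487 → β = 0.279
Converged at β = 0.279.
Compositions from xᵢ = zᵢ/(1+β(Kᵢ−1)), yᵢ = Kᵢxᵢ:
  1: x = 0.097, y = 0.313
  2: x = 0.316, y = 0.385
  3: x = 0.209, y = 0.155
  4: x = 0.378, y = 0.148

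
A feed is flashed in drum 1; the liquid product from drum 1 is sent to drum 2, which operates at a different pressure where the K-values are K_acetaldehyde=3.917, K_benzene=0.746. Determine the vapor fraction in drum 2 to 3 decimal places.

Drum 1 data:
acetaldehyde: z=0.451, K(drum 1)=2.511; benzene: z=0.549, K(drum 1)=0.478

V/F (drum 2) = 0.756

Drum 1:
Rachford–Rice: g(ψ₁) = Σ zᵢ(Kᵢ−1)/(1+ψ₁(Kᵢ−1)) = 0.
Feasibility: ΣzᵢKᵢ = 1.395, Σzᵢ/Kᵢ = 1.328 — both > 1, two phases present.
Binary case is linear: z₁(K₁−1)(1+ψ₁(K₂−1)) + z₂(K₂−1)(1+ψ₁(K₁−1)) = 0
⇒ ψ₁ = [z₁(K₁−1)+z₂(K₂−1)] / [−(K₁−1)(K₂−1)] = 0.3949/0.7887 = 0.501
Drum-1 compositions:
  acetaldehyde: x = 0.257, y = 0.645
  benzene: x = 0.743, y = 0.355
Drum-2 feed = drum-1 liquid: z₂ = (0.2568, 0.7432).
Drum 2:
Material balance + equilibrium reduce to Σ zᵢ(Kᵢ−1)/(1+ψ₂(Kᵢ−1)) = 0.
g(0) = ΣzᵢKᵢ − 1 = 0.560 and g(1) = 1 − Σzᵢ/Kᵢ = -0.062, so a root lies in (0, 1).
Binary case is linear: z₁(K₁−1)(1+ψ₂(K₂−1)) + z₂(K₂−1)(1+ψ₂(K₁−1)) = 0
⇒ ψ₂ = [z₁(K₁−1)+z₂(K₂−1)] / [−(K₁−1)(K₂−1)] = 0.5602/0.7409 = 0.756
  acetaldehyde: x = 0.080, y = 0.314
  benzene: x = 0.920, y = 0.686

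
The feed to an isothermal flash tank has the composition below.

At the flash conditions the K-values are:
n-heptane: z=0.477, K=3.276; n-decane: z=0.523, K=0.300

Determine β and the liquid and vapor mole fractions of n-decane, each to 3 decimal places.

β = 0.452, x_n-decane = 0.765, y_n-decane = 0.229

Material balance + equilibrium reduce to Σ zᵢ(Kᵢ−1)/(1+β(Kᵢ−1)) = 0.
Feasibility: ΣzᵢKᵢ = 1.720, Σzᵢ/Kᵢ = 1.889 — both > 1, two phases present.
Binary case is linear: z₁(K₁−1)(1+β(K₂−1)) + z₂(K₂−1)(1+β(K₁−1)) = 0
⇒ β = [z₁(K₁−1)+z₂(K₂−1)] / [−(K₁−1)(K₂−1)] = 0.7196/1.5932 = 0.452
Compositions from xᵢ = zᵢ/(1+β(Kᵢ−1)), yᵢ = Kᵢxᵢ:
  n-heptane: x = 0.235, y = 0.771
  n-decane: x = 0.765, y = 0.229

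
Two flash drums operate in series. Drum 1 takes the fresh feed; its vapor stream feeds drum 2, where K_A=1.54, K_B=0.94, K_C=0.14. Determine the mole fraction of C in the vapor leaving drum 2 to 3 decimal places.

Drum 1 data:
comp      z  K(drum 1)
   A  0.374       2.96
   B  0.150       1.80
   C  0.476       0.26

y_C (drum 2) = 0.041

Drum 1:
Newton–Raphson from ψ₁ = 0.45:
  ψ₁ = 0.450: g = -0.0504, g' = -1.043 → ψ₁ = 0.402
  ψ₁ = 0.402: g = -0.0003, g' = -1.033 → ψ₁ = 0.401
Converged at ψ₁ = 0.401.
Drum-1 compositions:
  A: x = 0.209, y = 0.620
  B: x = 0.114, y = 0.204
  C: x = 0.677, y = 0.176
Drum-2 feed = drum-1 vapor: z₂ = (0.6196, 0.2044, 0.1761).
Drum 2:
Newton iteration, ψ₂⁰ = 0.5:
  ψ₂ = 0.500: g = -0.0148, g' = -0.514 → ψ₂ = 0.471
  ψ₂ = 0.471: g = -0.0004, g' = -0.484 → ψ₂ = 0.470
Converged at ψ₂ = 0.470.
  A: x = 0.494, y = 0.761
  B: x = 0.210, y = 0.198
  C: x = 0.296, y = 0.041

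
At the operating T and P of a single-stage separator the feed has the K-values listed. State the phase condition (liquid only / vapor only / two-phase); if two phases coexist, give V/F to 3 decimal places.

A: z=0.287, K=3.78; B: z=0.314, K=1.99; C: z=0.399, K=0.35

two-phase, V/F = 0.677

ΣzᵢKᵢ = 1.849; Σzᵢ/Kᵢ = 1.374.
Both exceed 1, so a two-phase solution exists.
Material balance + equilibrium reduce to Σ zᵢ(Kᵢ−1)/(1+ψ(Kᵢ−1)) = 0.
Newton iteration, ψ⁰ = 0.5:
  ψ = 0.500: g = 0.1575, g' = -0.896 → ψ = 0.676
  ψ = 0.676: g = 0.0009, g' = -0.914 → ψ = 0.677
Converged at ψ = 0.677.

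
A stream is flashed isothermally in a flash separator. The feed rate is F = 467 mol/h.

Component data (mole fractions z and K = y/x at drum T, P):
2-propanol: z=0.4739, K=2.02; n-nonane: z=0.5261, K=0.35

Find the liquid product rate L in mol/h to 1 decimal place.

Material balance + equilibrium reduce to Σ zᵢ(Kᵢ−1)/(1+V/F(Kᵢ−1)) = 0.
Feasibility: ΣzᵢKᵢ = 1.1414, Σzᵢ/Kᵢ = 1.7377 — both > 1, two phases present.
Newton iteration, V/F⁰ = 0.5:
  V/F = 0.5000: g = -0.18650, g' = -0.7041 → V/F = 0.2351
  V/F = 0.2351: g = -0.01378, g' = -0.6305 → V/F = 0.2133
Converged at V/F = 0.2133.
Then V = V/F·F = 0.2133·467 = 99.6 mol/h and L = F − V = 367.4 mol/h.

L = 367.4 mol/h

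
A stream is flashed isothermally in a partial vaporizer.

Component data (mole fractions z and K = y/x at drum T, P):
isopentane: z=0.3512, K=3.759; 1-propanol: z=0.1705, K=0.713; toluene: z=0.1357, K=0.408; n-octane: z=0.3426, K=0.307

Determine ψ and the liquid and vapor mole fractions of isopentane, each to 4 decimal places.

ψ = 0.3725, x_isopentane = 0.1732, y_isopentane = 0.6511

Rachford–Rice: g(ψ) = Σ zᵢ(Kᵢ−1)/(1+ψ(Kᵢ−1)) = 0.
g(0) = ΣzᵢKᵢ − 1 = 0.6023 and g(1) = 1 − Σzᵢ/Kᵢ = -0.7811, so a root lies in (0, 1).
Iterate (Newton) starting at ψ = 0.5:
  ψ = 0.5000: g = -0.12734, g' = -0.9725 → ψ = 0.3691
  ψ = 0.3691: g = 0.00356, g' = -1.0488 → ψ = 0.3725
Converged at ψ = 0.3725.
Compositions from xᵢ = zᵢ/(1+ψ(Kᵢ−1)), yᵢ = Kᵢxᵢ:
  isopentane: x = 0.1732, y = 0.6511
  1-propanol: x = 0.1909, y = 0.1361
  toluene: x = 0.1741, y = 0.0710
  n-octane: x = 0.4618, y = 0.1418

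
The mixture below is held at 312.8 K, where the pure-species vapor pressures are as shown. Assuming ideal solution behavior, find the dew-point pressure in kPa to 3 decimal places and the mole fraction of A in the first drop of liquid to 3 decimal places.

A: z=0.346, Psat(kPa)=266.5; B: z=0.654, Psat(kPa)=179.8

Pdew = 202.606 kPa, x_A = 0.263

At the dew point ψ → 1, so Σzᵢ/Kᵢ = 1 with Kᵢ = Pᵢˢᵃᵗ/P ⇒ 1/P = Σzᵢ/Pᵢˢᵃᵗ.
1/P = 0.346/266.5 + 0.654/179.8 = 0.004936 ⇒ P = 202.606 kPa
xᵢ = zᵢP/Pᵢˢᵃᵗ ⇒ x_A = 0.346·202.606/266.5 = 0.263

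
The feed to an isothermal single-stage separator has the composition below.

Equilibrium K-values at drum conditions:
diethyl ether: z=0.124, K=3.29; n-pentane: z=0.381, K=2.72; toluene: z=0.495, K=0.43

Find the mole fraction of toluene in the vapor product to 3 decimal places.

Newton–Raphson from ψ = 0.34:
  ψ = 0.340: g = 0.2232, g' = -0.902 → ψ = 0.587
  ψ = 0.587: g = 0.0228, g' = -0.761 → ψ = 0.617
  ψ = 0.617: g = 0.0000, g' = -0.760 → ψ = 0.618
Converged at ψ = 0.618.
Compositions from xᵢ = zᵢ/(1+ψ(Kᵢ−1)), yᵢ = Kᵢxᵢ:
  diethyl ether: x = 0.051, y = 0.169
  n-pentane: x = 0.185, y = 0.503
  toluene: x = 0.764, y = 0.328

y_toluene = 0.328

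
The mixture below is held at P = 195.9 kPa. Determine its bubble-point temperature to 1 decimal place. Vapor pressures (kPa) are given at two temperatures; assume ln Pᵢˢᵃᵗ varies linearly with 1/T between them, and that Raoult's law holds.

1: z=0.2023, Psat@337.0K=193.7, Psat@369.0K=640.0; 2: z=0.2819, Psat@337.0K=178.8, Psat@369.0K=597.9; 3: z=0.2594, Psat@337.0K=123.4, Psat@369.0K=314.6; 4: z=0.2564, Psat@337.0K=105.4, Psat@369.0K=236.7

Bubble-point temperature: ΣzᵢPᵢˢᵃᵗ(T) = P. Interpolate ln Pᵢˢᵃᵗ = aᵢ + bᵢ/T.
  T = 337.0 K: ΣzᵢPᵢˢᵃᵗ = 148.62 kPa
  T = 369.0 K: ΣzᵢPᵢˢᵃᵗ = 440.32 kPa
  T = 353.0 K: ΣzᵢPᵢˢᵃᵗ = 261.36 kPa
  T = 345.0 K: ΣzᵢPᵢˢᵃᵗ = 198.21 kPa
  T = 341.0 K: ΣzᵢPᵢˢᵃᵗ = 171.88 kPa
  T = 343.0 K: ΣzᵢPᵢˢᵃᵗ = 184.64 kPa
Interpolating between 343.0 K and 345.0 K gives T ≈ 344.7 K.

T = 344.7 K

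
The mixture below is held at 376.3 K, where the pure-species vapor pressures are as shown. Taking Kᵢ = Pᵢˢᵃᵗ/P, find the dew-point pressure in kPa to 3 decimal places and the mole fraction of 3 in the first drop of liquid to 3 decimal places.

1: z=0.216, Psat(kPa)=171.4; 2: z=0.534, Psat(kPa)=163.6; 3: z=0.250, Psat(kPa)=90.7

At the dew point ψ → 1, so Σzᵢ/Kᵢ = 1 with Kᵢ = Pᵢˢᵃᵗ/P ⇒ 1/P = Σzᵢ/Pᵢˢᵃᵗ.
1/P = 0.216/171.4 + 0.534/163.6 + 0.250/90.7 = 0.007281 ⇒ P = 137.351 kPa
xᵢ = zᵢP/Pᵢˢᵃᵗ ⇒ x_3 = 0.250·137.351/90.7 = 0.379

Pdew = 137.351 kPa, x_3 = 0.379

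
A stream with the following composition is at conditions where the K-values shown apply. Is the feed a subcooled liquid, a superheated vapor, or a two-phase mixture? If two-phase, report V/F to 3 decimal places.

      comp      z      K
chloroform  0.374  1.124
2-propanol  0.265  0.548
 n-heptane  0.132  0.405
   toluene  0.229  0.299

subcooled liquid

ΣzᵢKᵢ = 0.688; Σzᵢ/Kᵢ = 1.908.
Since ΣzᵢKᵢ < 1 the mixture is below its bubble point — single liquid phase.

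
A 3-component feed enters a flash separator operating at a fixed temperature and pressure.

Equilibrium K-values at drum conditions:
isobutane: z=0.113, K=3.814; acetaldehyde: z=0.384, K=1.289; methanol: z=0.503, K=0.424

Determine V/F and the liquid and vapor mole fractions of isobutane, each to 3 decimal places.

Material balance + equilibrium reduce to Σ zᵢ(Kᵢ−1)/(1+V/F(Kᵢ−1)) = 0.
Check two-phase: ΣzᵢKᵢ = 1.139 > 1 and Σzᵢ/Kᵢ = 1.514 > 1, so g(0) = 0.139 > 0 and g(1) = -0.514 < 0.
Newton iteration, V/F⁰ = 0.64:
  V/F = 0.640: g = -0.2517, g' = -0.556 → V/F = 0.187
  V/F = 0.187: g = -0.0110, g' = -0.623 → V/F = 0.169
  V/F = 0.169: g = 0.0002, g' = -0.645 → V/F = 0.170
Converged at V/F = 0.170.
Compositions from xᵢ = zᵢ/(1+V/F(Kᵢ−1)), yᵢ = Kᵢxᵢ:
  isobutane: x = 0.077, y = 0.292
  acetaldehyde: x = 0.366, y = 0.472
  methanol: x = 0.557, y = 0.236

V/F = 0.170, x_isobutane = 0.077, y_isobutane = 0.292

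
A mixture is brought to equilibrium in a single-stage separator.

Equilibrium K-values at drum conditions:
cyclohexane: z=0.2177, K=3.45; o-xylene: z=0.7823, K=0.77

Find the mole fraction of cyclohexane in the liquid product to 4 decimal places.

x_cyclohexane = 0.0858

Material balance + equilibrium reduce to Σ zᵢ(Kᵢ−1)/(1+β(Kᵢ−1)) = 0.
Feasibility: ΣzᵢKᵢ = 1.3534, Σzᵢ/Kᵢ = 1.0791 — both > 1, two phases present.
Binary case is linear: z₁(K₁−1)(1+β(K₂−1)) + z₂(K₂−1)(1+β(K₁−1)) = 0
⇒ β = [z₁(K₁−1)+z₂(K₂−1)] / [−(K₁−1)(K₂−1)] = 0.35344/0.56350 = 0.6272
Compositions from xᵢ = zᵢ/(1+β(Kᵢ−1)), yᵢ = Kᵢxᵢ:
  cyclohexane: x = 0.0858, y = 0.2961
  o-xylene: x = 0.9142, y = 0.7039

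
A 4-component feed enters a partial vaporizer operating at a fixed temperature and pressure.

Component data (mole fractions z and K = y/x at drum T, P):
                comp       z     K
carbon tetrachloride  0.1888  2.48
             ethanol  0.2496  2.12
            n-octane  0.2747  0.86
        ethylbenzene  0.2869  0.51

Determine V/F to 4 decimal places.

Material balance + equilibrium reduce to Σ zᵢ(Kᵢ−1)/(1+V/F(Kᵢ−1)) = 0.
g(0) = ΣzᵢKᵢ − 1 = 0.3799 and g(1) = 1 − Σzᵢ/Kᵢ = -0.0758, so a root lies in (0, 1).
Iterate (Newton) starting at V/F = 0.64:
  V/F = 0.6400: g = 0.05928, g' = -0.3680 → V/F = 0.8011
  V/F = 0.8011: g = 0.00046, g' = -0.3671 → V/F = 0.8023
Converged at V/F = 0.8023.

V/F = 0.8023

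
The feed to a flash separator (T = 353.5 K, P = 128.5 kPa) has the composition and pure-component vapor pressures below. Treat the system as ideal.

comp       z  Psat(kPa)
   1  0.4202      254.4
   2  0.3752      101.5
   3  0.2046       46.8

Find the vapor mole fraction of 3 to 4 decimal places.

y_3 = 0.1086

Raoult's law: Kᵢ = Pᵢˢᵃᵗ/P = Pᵢˢᵃᵗ/128.5.
  K_1 = 254.4/128.5 = 1.979767, K_2 = 101.5/128.5 = 0.789883, K_3 = 46.8/128.5 = 0.364202
Rachford–Rice: g(ψ) = Σ zᵢ(Kᵢ−1)/(1+ψ(Kᵢ−1)) = 0.
Check two-phase: ΣzᵢKᵢ = 1.2028 > 1 and Σzᵢ/Kᵢ = 1.2490 > 1, so g(0) = 0.2028 > 0 and g(1) = -0.2490 < 0.
Iterate (Newton) starting at ψ = 0.64:
  ψ = 0.6400: g = -0.05738, g' = -0.4096 → ψ = 0.4999
  ψ = 0.4999: g = -0.00244, g' = -0.3802 → ψ = 0.4935
Converged at ψ = 0.4935.
Compositions from xᵢ = zᵢ/(1+ψ(Kᵢ−1)), yᵢ = Kᵢxᵢ:
  1: x = 0.2832, y = 0.5608
  2: x = 0.4186, y = 0.3306
  3: x = 0.2981, y = 0.1086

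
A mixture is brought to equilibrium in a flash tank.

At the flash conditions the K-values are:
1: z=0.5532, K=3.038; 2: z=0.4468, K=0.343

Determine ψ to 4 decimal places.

Binary case is linear: z₁(K₁−1)(1+ψ(K₂−1)) + z₂(K₂−1)(1+ψ(K₁−1)) = 0
⇒ ψ = [z₁(K₁−1)+z₂(K₂−1)] / [−(K₁−1)(K₂−1)] = 0.83387/1.33897 = 0.6228

ψ = 0.6228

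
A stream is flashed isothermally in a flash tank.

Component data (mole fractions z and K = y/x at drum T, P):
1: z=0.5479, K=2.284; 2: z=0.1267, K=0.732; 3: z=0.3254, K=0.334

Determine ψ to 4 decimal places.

Let ψ = V/F and solve Σ zᵢ(Kᵢ−1)/(1+ψ(Kᵢ−1)) = 0.
g(0) = ΣzᵢKᵢ − 1 = 0.4528 and g(1) = 1 − Σzᵢ/Kᵢ = -0.3872, so a root lies in (0, 1).
Iterate (Newton) starting at ψ = 0.64:
  ψ = 0.6400: g = -0.03253, g' = -0.7239 → ψ = 0.5951
  ψ = 0.5951: g = -0.00059, g' = -0.6992 → ψ = 0.5942
Converged at ψ = 0.5942.

ψ = 0.5942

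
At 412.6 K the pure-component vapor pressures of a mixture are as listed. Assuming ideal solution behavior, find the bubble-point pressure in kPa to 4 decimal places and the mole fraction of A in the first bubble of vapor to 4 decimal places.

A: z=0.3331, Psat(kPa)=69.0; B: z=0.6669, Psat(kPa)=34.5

At the bubble point ψ → 0, so ΣzᵢKᵢ = 1 with Kᵢ = Pᵢˢᵃᵗ/P ⇒ P = ΣzᵢPᵢˢᵃᵗ.
P = 0.3331·69.0 + 0.6669·34.5 = 45.9920 kPa
yᵢ = zᵢPᵢˢᵃᵗ/P ⇒ y_A = 0.3331·69.0/45.9920 = 0.4997

Pbub = 45.9920 kPa, y_A = 0.4997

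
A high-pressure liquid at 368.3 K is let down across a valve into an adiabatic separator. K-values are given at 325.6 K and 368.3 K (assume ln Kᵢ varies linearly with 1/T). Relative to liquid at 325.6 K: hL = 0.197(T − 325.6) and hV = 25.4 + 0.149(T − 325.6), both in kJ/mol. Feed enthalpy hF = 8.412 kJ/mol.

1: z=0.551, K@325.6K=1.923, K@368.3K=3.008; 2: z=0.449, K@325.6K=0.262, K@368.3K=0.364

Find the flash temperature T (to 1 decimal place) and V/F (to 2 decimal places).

T = 329.0 K, V/F = 0.31

Adiabatic flash: solve Rachford–Rice at each trial T, then check hF = ψ·hV(T) + (1−ψ)·hL(T).
  T = 325.6 K: K = (1.923, 0.262), RR gives ψ = 0.260, H_out = 6.608 kJ/mol
  T = 368.3 K: K = (3.008, 0.364), RR gives ψ = 0.643, H_out = 23.420 kJ/mol
  T = 347.0 K: K = (2.440, 0.312), RR gives ψ = 0.489, H_out = 16.136 kJ/mol
  T = 336.3 K: K = (2.174, 0.287), RR gives ψ = 0.390, H_out = 11.817 kJ/mol
  T = 331.0 K: K = (2.048, 0.274), RR gives ψ = 0.331, H_out = 9.384 kJ/mol
  T = 328.3 K: K = (1.985, 0.268), RR gives ψ = 0.297, H_out = 8.039 kJ/mol
  T = 329.6 K: K = (2.015, 0.271), RR gives ψ = 0.314, H_out = 8.697 kJ/mol
Linear interpolation between T = 328.3 (H_out = 8.039) and T = 329.6 (H_out = 8.697) on hF = 8.412 gives T ≈ 329.0 K, at which ψ = 0.31.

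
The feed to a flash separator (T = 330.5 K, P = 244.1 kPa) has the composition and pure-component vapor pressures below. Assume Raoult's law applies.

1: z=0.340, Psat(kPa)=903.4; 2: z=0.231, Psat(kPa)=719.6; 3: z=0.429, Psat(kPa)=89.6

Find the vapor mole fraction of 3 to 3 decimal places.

Raoult's law: Kᵢ = Pᵢˢᵃᵗ/P = Pᵢˢᵃᵗ/244.1.
  K_1 = 903.4/244.1 = 3.70094, K_2 = 719.6/244.1 = 2.94797, K_3 = 89.6/244.1 = 0.36706
Newton iteration, β⁰ = 0.53:
  β = 0.530: g = 0.1905, g' = -1.021 → β = 0.717
  β = 0.717: g = 0.0038, g' = -1.016 → β = 0.720
Converged at β = 0.720.
Compositions from xᵢ = zᵢ/(1+β(Kᵢ−1)), yᵢ = Kᵢxᵢ:
  1: x = 0.115, y = 0.427
  2: x = 0.096, y = 0.283
  3: x = 0.788, y = 0.289

y_3 = 0.289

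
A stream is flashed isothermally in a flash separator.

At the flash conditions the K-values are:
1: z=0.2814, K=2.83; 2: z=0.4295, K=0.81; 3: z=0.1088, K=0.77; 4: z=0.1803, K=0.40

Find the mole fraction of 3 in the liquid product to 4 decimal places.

x_3 = 0.1226

Rachford–Rice: g(V/F) = Σ zᵢ(Kᵢ−1)/(1+V/F(Kᵢ−1)) = 0.
g(0) = ΣzᵢKᵢ − 1 = 0.3002 and g(1) = 1 − Σzᵢ/Kᵢ = -0.2217, so a root lies in (0, 1).
Newton iteration, V/F⁰ = 0.62:
  V/F = 0.6200: g = -0.05270, g' = -0.3992 → V/F = 0.4880
  V/F = 0.4880: g = 0.00094, g' = -0.4189 → V/F = 0.4902
Converged at V/F = 0.4902.
Compositions from xᵢ = zᵢ/(1+V/F(Kᵢ−1)), yᵢ = Kᵢxᵢ:
  1: x = 0.1483, y = 0.4198
  2: x = 0.4736, y = 0.3836
  3: x = 0.1226, y = 0.0944
  4: x = 0.2554, y = 0.1022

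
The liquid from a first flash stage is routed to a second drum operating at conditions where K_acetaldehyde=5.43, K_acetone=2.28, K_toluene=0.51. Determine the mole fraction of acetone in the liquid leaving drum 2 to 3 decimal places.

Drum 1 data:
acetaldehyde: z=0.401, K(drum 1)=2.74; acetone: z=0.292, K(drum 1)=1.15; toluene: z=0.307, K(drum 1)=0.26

Drum 1:
Rachford–Rice: g(ψ₁) = Σ zᵢ(Kᵢ−1)/(1+ψ₁(Kᵢ−1)) = 0.
Check two-phase: ΣzᵢKᵢ = 1.514 > 1 and Σzᵢ/Kᵢ = 1.581 > 1, so g(0) = 0.514 > 0 and g(1) = -0.581 < 0.
Iterate (Newton) starting at ψ₁ = 0.58:
  ψ₁ = 0.580: g = -0.0104, g' = -0.822 → ψ₁ = 0.567
Converged at ψ₁ = 0.567.
Drum-1 compositions:
  acetaldehyde: x = 0.202, y = 0.553
  acetone: x = 0.269, y = 0.309
  toluene: x = 0.529, y = 0.138
Drum-2 feed = drum-1 liquid: z₂ = (0.2018, 0.2691, 0.5291).
Drum 2:
Material balance + equilibrium reduce to Σ zᵢ(Kᵢ−1)/(1+ψ₂(Kᵢ−1)) = 0.
g(0) = ΣzᵢKᵢ − 1 = 0.979 and g(1) = 1 − Σzᵢ/Kᵢ = -0.193, so a root lies in (0, 1).
Newton iteration, ψ₂⁰ = 0.5:
  ψ₂ = 0.500: g = 0.1447, g' = -0.770 → ψ₂ = 0.688
  ψ₂ = 0.688: g = 0.0129, g' = -0.655 → ψ₂ = 0.708
Converged at ψ₂ = 0.708.
  acetaldehyde: x = 0.049, y = 0.265
  acetone: x = 0.141, y = 0.322
  toluene: x = 0.810, y = 0.413

x_acetone (drum 2) = 0.141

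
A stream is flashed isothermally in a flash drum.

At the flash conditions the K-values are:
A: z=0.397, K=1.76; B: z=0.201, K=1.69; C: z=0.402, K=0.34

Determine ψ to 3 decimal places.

Iterate (Newton) starting at ψ = 0.5:
  ψ = 0.500: g = -0.0742, g' = -0.563 → ψ = 0.368
  ψ = 0.368: g = -0.0042, g' = -0.506 → ψ = 0.360
Converged at ψ = 0.360.

ψ = 0.360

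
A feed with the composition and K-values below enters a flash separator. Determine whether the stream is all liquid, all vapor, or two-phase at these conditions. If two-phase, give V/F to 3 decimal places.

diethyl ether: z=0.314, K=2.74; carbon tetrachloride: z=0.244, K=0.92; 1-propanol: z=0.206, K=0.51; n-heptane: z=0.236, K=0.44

two-phase, V/F = 0.412

ΣzᵢKᵢ = 1.294; Σzᵢ/Kᵢ = 1.320.
Both exceed 1, so a two-phase solution exists.
Let ψ = V/F and solve Σ zᵢ(Kᵢ−1)/(1+ψ(Kᵢ−1)) = 0.
Newton–Raphson from ψ = 0.5:
  ψ = 0.500: g = -0.0454, g' = -0.503 → ψ = 0.410
  ψ = 0.410: g = 0.0010, g' = -0.528 → ψ = 0.412
Converged at ψ = 0.412.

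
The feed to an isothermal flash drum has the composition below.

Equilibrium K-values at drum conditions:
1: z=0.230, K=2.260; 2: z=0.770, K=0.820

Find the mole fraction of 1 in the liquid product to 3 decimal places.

Binary case is linear: z₁(K₁−1)(1+ψ(K₂−1)) + z₂(K₂−1)(1+ψ(K₁−1)) = 0
⇒ ψ = [z₁(K₁−1)+z₂(K₂−1)] / [−(K₁−1)(K₂−1)] = 0.1512/0.2268 = 0.667
Compositions from xᵢ = zᵢ/(1+ψ(Kᵢ−1)), yᵢ = Kᵢxᵢ:
  1: x = 0.125, y = 0.283
  2: x = 0.875, y = 0.717

x_1 = 0.125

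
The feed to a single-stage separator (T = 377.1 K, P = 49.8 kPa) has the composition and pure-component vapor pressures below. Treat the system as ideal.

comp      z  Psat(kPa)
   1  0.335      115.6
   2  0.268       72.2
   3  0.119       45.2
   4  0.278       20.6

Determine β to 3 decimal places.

Raoult's law: Kᵢ = Pᵢˢᵃᵗ/P = Pᵢˢᵃᵗ/49.8.
  K_1 = 115.6/49.8 = 2.32129, K_2 = 72.2/49.8 = 1.44980, K_3 = 45.2/49.8 = 0.90763, K_4 = 20.6/49.8 = 0.41365
Newton iteration, β⁰ = 0.5:
  β = 0.500: g = 0.1228, g' = -0.441 → β = 0.779
  β = 0.779: g = -0.0044, g' = -0.497 → β = 0.770
Converged at β = 0.770.

β = 0.770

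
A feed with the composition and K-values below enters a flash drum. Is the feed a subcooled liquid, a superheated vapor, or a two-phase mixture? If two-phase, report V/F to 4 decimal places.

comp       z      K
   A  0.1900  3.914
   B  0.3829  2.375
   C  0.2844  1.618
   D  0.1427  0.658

superheated vapor

ΣzᵢKᵢ = 2.2071; Σzᵢ/Kᵢ = 0.6024.
Since Σzᵢ/Kᵢ < 1 the mixture is above its dew point — single vapor phase.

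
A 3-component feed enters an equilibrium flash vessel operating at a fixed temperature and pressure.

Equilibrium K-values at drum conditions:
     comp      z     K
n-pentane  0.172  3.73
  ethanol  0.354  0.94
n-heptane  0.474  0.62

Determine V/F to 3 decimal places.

V/F = 0.376

Material balance + equilibrium reduce to Σ zᵢ(Kᵢ−1)/(1+V/F(Kᵢ−1)) = 0.
Check two-phase: ΣzᵢKᵢ = 1.268 > 1 and Σzᵢ/Kᵢ = 1.187 > 1, so g(0) = 0.268 > 0 and g(1) = -0.187 < 0.
Newton iteration, V/F⁰ = 0.6:
  V/F = 0.600: g = -0.0774, g' = -0.300 → V/F = 0.343
  V/F = 0.343: g = 0.0139, g' = -0.434 → V/F = 0.375
  V/F = 0.375: g = 0.0004, g' = -0.408 → V/F = 0.376
Converged at V/F = 0.376.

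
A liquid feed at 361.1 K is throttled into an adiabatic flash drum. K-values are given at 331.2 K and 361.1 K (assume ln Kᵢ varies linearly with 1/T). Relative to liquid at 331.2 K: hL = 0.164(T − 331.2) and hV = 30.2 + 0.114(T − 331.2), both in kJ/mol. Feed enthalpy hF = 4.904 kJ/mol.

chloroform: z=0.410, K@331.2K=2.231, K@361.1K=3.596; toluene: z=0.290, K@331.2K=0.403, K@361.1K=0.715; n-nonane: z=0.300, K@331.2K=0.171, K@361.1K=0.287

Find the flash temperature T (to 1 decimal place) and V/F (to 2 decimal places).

T = 334.1 K, V/F = 0.15

Adiabatic flash: solve Rachford–Rice at each trial T, then check hF = ψ·hV(T) + (1−ψ)·hL(T).
  T = 331.2 K: K = (2.231, 0.403, 0.171), RR gives ψ = 0.093, H_out = 2.811 kJ/mol
  T = 361.1 K: K = (3.596, 0.715, 0.287), RR gives ψ = 0.537, H_out = 20.330 kJ/mol
  T = 346.1 K: K = (2.860, 0.543, 0.224), RR gives ψ = 0.334, H_out = 12.267 kJ/mol
  T = 338.6 K: K = (2.531, 0.469, 0.196), RR gives ψ = 0.222, H_out = 7.841 kJ/mol
  T = 334.9 K: K = (2.378, 0.435, 0.183), RR gives ψ = 0.161, H_out = 5.438 kJ/mol
  T = 333.0 K: K = (2.302, 0.418, 0.177), RR gives ψ = 0.127, H_out = 4.122 kJ/mol
Linear interpolation between T = 333.0 (H_out = 4.122) and T = 334.9 (H_out = 5.438) on hF = 4.904 gives T ≈ 334.1 K, at which ψ = 0.15.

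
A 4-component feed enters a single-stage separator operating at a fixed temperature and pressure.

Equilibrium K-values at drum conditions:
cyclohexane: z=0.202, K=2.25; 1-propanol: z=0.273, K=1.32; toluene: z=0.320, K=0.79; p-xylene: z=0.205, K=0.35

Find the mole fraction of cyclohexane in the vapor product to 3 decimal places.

Material balance + equilibrium reduce to Σ zᵢ(Kᵢ−1)/(1+V/F(Kᵢ−1)) = 0.
g(0) = ΣzᵢKᵢ − 1 = 0.139 and g(1) = 1 − Σzᵢ/Kᵢ = -0.287, so a root lies in (0, 1).
Newton iteration, V/F⁰ = 0.43:
  V/F = 0.430: g = -0.0178, g' = -0.339 → V/F = 0.378
  V/F = 0.378: g = -0.0001, g' = -0.337 → V/F = 0.377
Converged at V/F = 0.377.
Compositions from xᵢ = zᵢ/(1+V/F(Kᵢ−1)), yᵢ = Kᵢxᵢ:
  cyclohexane: x = 0.137, y = 0.309
  1-propanol: x = 0.244, y = 0.322
  toluene: x = 0.348, y = 0.275
  p-xylene: x = 0.272, y = 0.095

y_cyclohexane = 0.309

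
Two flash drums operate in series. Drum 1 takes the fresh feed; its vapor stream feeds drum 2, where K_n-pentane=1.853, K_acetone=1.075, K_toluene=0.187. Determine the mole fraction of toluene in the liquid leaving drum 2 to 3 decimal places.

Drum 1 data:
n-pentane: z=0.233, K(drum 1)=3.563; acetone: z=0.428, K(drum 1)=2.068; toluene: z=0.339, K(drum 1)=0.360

Drum 1:
Material balance + equilibrium reduce to Σ zᵢ(Kᵢ−1)/(1+ψ₁(Kᵢ−1)) = 0.
Feasibility: ΣzᵢKᵢ = 1.837, Σzᵢ/Kᵢ = 1.214 — both > 1, two phases present.
Iterate (Newton) starting at ψ₁ = 0.5:
  ψ₁ = 0.500: g = 0.2407, g' = -0.802 → ψ₁ = 0.800
  ψ₁ = 0.800: g = -0.0025, g' = -0.890 → ψ₁ = 0.797
Converged at ψ₁ = 0.797.
Drum-1 compositions:
  n-pentane: x = 0.077, y = 0.273
  acetone: x = 0.231, y = 0.478
  toluene: x = 0.692, y = 0.249
Drum-2 feed = drum-1 vapor: z₂ = (0.2728, 0.4780, 0.2492).
Drum 2:
Iterate (Newton) starting at ψ₂ = 0.41:
  ψ₂ = 0.410: g = -0.0968, g' = -0.482 → ψ₂ = 0.209
  ψ₂ = 0.209: g = -0.0114, g' = -0.385 → ψ₂ = 0.180
  ψ₂ = 0.180: g = -0.0001, g' = -0.378 → ψ₂ = 0.179
Converged at ψ₂ = 0.179.
  n-pentane: x = 0.237, y = 0.438
  acetone: x = 0.472, y = 0.507
  toluene: x = 0.292, y = 0.055

x_toluene (drum 2) = 0.292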